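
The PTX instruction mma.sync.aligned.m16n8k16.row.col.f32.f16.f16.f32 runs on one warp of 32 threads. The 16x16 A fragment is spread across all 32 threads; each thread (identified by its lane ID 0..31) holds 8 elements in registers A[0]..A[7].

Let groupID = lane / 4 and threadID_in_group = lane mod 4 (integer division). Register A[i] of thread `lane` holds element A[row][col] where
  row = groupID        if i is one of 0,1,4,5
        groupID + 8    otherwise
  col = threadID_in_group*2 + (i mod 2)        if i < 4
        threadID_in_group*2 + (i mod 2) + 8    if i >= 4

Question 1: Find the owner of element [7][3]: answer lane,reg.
29,1

r: 7->gid=7,r8=0  c: 3->c8=0,tid=1,i&1=1
L=7*4+1=29  i=0*4+0*2+1=1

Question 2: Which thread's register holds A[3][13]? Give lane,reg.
14,5

r=3->g=3,rb=0  c=13->cb=1,t=2,b0=1
L=3*4+2=14  i=1*4+0*2+1=5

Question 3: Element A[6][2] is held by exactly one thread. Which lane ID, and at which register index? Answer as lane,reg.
r=6→G=6,rhi=0  c=2→chi=0,T=1,p=0
L=6*4+1=25  i=0*4+0*2+0=0

25,0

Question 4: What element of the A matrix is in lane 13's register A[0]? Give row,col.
13: g=3,t=1
[0] (3+0,1*2+0+0) = (3,2)

3,2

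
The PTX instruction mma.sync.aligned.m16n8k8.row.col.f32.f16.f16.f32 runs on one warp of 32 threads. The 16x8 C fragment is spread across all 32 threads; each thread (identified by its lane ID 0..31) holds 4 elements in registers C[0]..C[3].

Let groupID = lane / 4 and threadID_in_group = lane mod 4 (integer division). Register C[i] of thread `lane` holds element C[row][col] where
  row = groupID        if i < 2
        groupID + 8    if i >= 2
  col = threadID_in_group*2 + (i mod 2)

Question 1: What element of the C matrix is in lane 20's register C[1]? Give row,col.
lane 20->20/4=5, 20 mod 4=0
i=1  r:5+0->5  c:2·0+1->1

5,1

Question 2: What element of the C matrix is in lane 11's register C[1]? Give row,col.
11: gid=2,tid=3
[1] (2+0,3*2+1) = (2,7)

2,7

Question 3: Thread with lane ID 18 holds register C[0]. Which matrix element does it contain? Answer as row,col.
4,4

lane 18->18/4=4, 18 mod 4=2
i=0  r:4+0->4  c:2·2+0->4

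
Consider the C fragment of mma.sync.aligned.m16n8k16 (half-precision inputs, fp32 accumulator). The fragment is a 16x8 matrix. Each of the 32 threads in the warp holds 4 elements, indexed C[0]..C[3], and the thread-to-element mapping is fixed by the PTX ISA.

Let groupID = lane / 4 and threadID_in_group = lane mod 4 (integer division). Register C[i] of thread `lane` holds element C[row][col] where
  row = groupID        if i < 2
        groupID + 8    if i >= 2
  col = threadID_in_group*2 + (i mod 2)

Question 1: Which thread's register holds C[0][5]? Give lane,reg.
2,1

r=0->g=0,rb=0  c=5->t=2,b0=1
L=0*4+2=2  i=0*2+1=1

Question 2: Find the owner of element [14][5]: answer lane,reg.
r: 14->gid=6,r8=1  c: 5->tid=2,i&1=1
L=6*4+2=26  i=1*2+1=3

26,3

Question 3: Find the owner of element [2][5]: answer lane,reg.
10,1

r=2->g=2,rb=0  c=5->t=2,b0=1
L=2*4+2=10  i=0*2+1=1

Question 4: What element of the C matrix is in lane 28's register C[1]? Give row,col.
7,1

lane 28=>28/4=7, 28 mod 4=0
i=1  r:7+0=>7  c:2·0+1=>1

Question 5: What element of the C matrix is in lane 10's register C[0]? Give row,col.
lane 10⇒10/4=2, 10 mod 4=2
i=0  r:2+0⇒2  c:2·2+0⇒4

2,4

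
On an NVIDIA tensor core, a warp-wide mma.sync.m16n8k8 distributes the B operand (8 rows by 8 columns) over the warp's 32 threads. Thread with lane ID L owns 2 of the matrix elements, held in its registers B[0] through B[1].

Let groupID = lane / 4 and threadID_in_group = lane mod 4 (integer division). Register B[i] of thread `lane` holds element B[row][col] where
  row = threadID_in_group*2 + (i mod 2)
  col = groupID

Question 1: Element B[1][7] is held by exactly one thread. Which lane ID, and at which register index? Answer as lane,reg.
28,1

c=7->g=7  r=1->t=0,b0=1
L=7*4+0=28  i=1=1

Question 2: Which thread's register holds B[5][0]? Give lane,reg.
c: 0->gid=0  r: 5->tid=2,i&1=1
L=0*4+2=2  i=1=1

2,1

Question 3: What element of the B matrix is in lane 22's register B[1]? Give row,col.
L=22→G=22>>2=5, T=22&3=2
[1]→row 2·2+1=5  col G=5

5,5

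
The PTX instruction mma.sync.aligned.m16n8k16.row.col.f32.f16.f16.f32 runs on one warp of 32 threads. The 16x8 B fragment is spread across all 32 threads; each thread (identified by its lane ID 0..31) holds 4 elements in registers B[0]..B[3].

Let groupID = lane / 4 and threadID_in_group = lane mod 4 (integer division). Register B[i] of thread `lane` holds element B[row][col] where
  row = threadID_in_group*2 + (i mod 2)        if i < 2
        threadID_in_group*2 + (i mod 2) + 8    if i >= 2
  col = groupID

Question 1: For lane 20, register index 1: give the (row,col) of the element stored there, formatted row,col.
1,5

L=20=>grp=20>>2=5, tig=20&3=0
[1]=>row 0·2+1+0=1  col grp=5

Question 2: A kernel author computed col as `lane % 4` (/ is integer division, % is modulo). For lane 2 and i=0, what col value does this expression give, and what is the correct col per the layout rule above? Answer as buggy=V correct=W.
buggy=2 correct=0

`lane % 4`[2,0]->2
2: gid=0,tid=2
[0] (2*2+0+0,0) = (4,0)
col: 2 vs 0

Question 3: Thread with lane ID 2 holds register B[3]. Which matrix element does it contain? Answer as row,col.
13,0

L=2->gid=2>>2=0, tid=2&3=2
[3]->row 2·2+1+8=13  col gid=0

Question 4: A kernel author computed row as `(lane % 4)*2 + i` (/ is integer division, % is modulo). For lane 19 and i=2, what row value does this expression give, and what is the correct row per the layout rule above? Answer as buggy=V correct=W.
`(lane % 4)*2 + i`[19,2]→8
lane 19: G=4 (19/4), T=3 (19%4)
i=2: r=3*2+0+8=14, c=G=4
row: 8 vs 14

buggy=8 correct=14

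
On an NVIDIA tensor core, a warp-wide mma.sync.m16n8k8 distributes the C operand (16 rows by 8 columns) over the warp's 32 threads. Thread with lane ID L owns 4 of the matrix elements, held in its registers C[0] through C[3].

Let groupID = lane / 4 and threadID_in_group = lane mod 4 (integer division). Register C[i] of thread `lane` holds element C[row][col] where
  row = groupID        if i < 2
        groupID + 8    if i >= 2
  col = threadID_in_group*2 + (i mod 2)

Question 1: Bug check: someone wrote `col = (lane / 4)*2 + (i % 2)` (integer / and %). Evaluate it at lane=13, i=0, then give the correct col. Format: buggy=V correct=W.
`(lane / 4)*2 + (i % 2)`[13,0]⇒6
L=13⇒gr=13>>2=3, th=13&3=1
[0]⇒row 3+0=3  col 1·2+0=2
col: 6 vs 2

buggy=6 correct=2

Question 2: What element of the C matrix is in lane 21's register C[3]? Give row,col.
13,3

21: G=5,T=1
[3] (5+8,1*2+1) = (13,3)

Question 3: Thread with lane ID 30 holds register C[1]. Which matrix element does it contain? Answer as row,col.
7,5

30: grp=7,tig=2
[1] (7+0,2*2+1) = (7,5)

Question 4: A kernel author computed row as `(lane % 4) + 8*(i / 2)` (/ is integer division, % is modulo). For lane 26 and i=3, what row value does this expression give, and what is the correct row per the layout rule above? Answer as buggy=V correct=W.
buggy=10 correct=14

`(lane % 4) + 8*(i / 2)`[26,3]=>10
26: grp=6,tig=2
[3] (6+8,2*2+1) = (14,5)
row: 10 vs 14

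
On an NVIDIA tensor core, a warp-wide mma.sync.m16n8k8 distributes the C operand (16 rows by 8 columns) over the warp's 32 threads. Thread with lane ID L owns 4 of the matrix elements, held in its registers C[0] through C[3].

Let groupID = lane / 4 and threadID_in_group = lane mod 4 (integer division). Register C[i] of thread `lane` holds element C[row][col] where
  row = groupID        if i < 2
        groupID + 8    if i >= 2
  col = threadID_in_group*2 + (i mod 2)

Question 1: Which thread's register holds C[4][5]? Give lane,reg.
18,1

r:4=>grp=4,rB=0  c:5=>tig=2,lo=1
L=4*4+2=18  i=0*2+1=1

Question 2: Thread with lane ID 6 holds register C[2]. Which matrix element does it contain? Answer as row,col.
9,4

lane 6→6/4=1, 6 mod 4=2
i=2  r:1+8→9  c:2·2+0→4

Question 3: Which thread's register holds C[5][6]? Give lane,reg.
r: 5->gid=5,r8=0  c: 6->tid=3,i&1=0
L=5*4+3=23  i=0*2+0=0

23,0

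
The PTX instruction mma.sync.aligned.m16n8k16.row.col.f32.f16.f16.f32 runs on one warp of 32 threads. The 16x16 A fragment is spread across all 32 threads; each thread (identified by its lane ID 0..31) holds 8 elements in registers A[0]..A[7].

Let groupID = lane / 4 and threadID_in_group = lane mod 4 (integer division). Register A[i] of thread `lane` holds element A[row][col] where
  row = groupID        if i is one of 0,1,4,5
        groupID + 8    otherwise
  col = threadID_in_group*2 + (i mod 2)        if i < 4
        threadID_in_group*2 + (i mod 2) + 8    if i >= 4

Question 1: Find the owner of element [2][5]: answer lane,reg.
10,1

r: 2->gid=2,r8=0  c: 5->c8=0,tid=2,i&1=1
L=2*4+2=10  i=0*4+0*2+1=1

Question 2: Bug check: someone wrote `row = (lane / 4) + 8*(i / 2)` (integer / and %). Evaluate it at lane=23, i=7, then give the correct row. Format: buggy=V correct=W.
`(lane / 4) + 8*(i / 2)`[23,7]→29
lane 23→23/4=5, 23 mod 4=3
i=7  r:5+8→13  c:2·3+1+8→15
row: 29 vs 13

buggy=29 correct=13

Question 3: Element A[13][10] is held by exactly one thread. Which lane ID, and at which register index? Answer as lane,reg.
21,6

r:13=>grp=5,rB=1  c:10=>cB=1,tig=1,lo=0
L=5*4+1=21  i=1*4+1*2+0=6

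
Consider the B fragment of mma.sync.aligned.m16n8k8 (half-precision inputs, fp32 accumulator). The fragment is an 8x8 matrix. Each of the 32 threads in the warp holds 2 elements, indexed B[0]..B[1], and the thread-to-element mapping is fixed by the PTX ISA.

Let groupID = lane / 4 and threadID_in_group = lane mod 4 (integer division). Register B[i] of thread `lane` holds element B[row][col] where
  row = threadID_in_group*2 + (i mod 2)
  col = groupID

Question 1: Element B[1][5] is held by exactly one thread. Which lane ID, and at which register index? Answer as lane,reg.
c=5→G=5  r=1→T=0,p=1
L=5*4+0=20  i=1=1

20,1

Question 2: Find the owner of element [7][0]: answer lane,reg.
3,1

c: 0->gid=0  r: 7->tid=3,i&1=1
L=0*4+3=3  i=1=1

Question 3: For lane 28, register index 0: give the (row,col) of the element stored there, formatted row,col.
lane 28->28/4=7, 28 mod 4=0
i=0  r:2·0+0->0  c:7

0,7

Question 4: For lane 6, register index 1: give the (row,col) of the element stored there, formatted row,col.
5,1

lane 6: grp=1 (6/4), tig=2 (6%4)
i=1: r=2*2+1=5, c=grp=1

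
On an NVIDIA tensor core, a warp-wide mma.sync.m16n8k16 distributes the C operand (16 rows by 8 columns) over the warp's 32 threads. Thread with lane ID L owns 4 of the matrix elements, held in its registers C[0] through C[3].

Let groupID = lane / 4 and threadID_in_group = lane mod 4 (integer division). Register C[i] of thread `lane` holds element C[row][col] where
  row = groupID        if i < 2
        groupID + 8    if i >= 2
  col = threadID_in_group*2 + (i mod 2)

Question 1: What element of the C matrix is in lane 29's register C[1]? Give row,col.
7,3

lane 29: G=7 (29/4), T=1 (29%4)
i=1: r=7+0=7, c=1*2+1=3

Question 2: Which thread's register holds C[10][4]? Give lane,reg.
10,2

r=10→G=2,rhi=1  c=4→T=2,p=0
L=2*4+2=10  i=1*2+0=2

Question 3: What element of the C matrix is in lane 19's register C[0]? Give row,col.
4,6

lane 19: gr=4 (19/4), th=3 (19%4)
i=0: r=4+0=4, c=3*2+0=6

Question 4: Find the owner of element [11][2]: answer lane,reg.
r=11->g=3,rb=1  c=2->t=1,b0=0
L=3*4+1=13  i=1*2+0=2

13,2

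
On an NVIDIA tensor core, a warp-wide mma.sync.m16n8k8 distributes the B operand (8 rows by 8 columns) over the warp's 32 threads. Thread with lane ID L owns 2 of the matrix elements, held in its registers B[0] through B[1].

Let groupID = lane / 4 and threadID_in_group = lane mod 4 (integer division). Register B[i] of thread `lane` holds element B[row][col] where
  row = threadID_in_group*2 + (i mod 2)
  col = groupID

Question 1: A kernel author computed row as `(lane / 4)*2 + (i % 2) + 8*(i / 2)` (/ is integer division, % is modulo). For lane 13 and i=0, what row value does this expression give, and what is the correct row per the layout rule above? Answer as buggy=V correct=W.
buggy=6 correct=2

`(lane / 4)*2 + (i % 2) + 8*(i / 2)`[13,0]->6
lane 13: g=3 (13/4), t=1 (13%4)
i=0: r=1*2+0=2, c=g=3
row: 6 vs 2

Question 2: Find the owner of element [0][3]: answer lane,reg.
12,0

c=3→G=3  r=0→T=0,p=0
L=3*4+0=12  i=0=0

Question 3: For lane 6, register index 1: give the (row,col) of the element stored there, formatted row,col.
lane 6→6/4=1, 6 mod 4=2
i=1  r:2·2+1→5  c:1

5,1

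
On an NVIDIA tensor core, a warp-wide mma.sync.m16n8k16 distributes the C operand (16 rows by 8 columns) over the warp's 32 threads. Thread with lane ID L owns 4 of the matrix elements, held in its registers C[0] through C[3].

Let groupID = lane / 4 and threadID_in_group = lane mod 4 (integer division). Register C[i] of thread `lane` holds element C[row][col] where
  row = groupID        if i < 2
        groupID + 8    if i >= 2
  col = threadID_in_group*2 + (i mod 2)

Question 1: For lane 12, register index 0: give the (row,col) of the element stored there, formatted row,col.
3,0

lane 12→12/4=3, 12 mod 4=0
i=0  r:3+0→3  c:2·0+0→0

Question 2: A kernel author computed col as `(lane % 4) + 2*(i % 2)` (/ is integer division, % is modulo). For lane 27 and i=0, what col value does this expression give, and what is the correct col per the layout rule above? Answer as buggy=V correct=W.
buggy=3 correct=6

`(lane % 4) + 2*(i % 2)`[27,0]->3
L=27->g=27>>2=6, t=27&3=3
[0]->row 6+0=6  col 3·2+0=6
col: 3 vs 6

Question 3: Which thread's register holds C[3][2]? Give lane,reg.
13,0

r=3->g=3,rb=0  c=2->t=1,b0=0
L=3*4+1=13  i=0*2+0=0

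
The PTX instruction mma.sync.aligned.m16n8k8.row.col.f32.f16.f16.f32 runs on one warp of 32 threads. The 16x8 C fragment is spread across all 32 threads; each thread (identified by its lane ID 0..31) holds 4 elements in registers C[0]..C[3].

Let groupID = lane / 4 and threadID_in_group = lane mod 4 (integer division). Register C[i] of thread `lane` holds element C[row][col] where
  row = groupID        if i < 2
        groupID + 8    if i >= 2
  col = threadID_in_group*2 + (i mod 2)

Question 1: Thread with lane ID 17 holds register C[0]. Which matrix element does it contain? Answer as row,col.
4,2

17: grp=4,tig=1
[0] (4+0,1*2+0) = (4,2)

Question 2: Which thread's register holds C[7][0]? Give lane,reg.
28,0

r=7->g=7,rb=0  c=0->t=0,b0=0
L=7*4+0=28  i=0*2+0=0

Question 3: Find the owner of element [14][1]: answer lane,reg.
24,3

r=14→G=6,rhi=1  c=1→T=0,p=1
L=6*4+0=24  i=1*2+1=3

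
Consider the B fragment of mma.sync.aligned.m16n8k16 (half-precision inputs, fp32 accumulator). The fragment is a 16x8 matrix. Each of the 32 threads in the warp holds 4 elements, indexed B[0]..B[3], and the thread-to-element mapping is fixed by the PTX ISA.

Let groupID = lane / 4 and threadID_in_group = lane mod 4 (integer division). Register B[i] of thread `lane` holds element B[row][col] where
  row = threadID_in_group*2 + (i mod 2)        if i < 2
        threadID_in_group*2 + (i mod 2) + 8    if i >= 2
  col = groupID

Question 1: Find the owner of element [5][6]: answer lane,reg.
c: 6->gid=6  r: 5->r8=0,tid=2,i&1=1
L=6*4+2=26  i=0*2+1=1

26,1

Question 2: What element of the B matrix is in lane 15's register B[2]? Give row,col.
14,3

L=15⇒gr=15>>2=3, th=15&3=3
[2]⇒row 3·2+0+8=14  col gr=3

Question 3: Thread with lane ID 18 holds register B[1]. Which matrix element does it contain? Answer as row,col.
5,4

L=18→G=18>>2=4, T=18&3=2
[1]→row 2·2+1+0=5  col G=4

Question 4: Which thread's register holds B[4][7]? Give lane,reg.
30,0

c=7->g=7  r=4->rb=0,t=2,b0=0
L=7*4+2=30  i=0*2+0=0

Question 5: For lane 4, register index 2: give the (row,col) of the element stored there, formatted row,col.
8,1

L=4⇒gr=4>>2=1, th=4&3=0
[2]⇒row 0·2+0+8=8  col gr=1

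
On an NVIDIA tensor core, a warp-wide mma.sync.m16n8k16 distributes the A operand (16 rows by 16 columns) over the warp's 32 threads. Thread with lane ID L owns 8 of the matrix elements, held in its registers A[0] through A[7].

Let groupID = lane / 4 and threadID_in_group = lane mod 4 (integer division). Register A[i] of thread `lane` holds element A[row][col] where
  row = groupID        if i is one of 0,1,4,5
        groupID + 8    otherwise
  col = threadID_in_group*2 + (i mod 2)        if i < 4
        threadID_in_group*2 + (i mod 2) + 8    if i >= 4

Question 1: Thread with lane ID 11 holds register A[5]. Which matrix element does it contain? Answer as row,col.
L=11=>grp=11>>2=2, tig=11&3=3
[5]=>row 2+0=2  col 3·2+1+8=15

2,15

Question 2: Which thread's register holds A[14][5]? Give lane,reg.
r: 14->gid=6,r8=1  c: 5->c8=0,tid=2,i&1=1
L=6*4+2=26  i=0*4+1*2+1=3

26,3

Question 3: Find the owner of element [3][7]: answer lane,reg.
r=3→G=3,rhi=0  c=7→chi=0,T=3,p=1
L=3*4+3=15  i=0*4+0*2+1=1

15,1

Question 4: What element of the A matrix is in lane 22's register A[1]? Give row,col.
L=22⇒gr=22>>2=5, th=22&3=2
[1]⇒row 5+0=5  col 2·2+1+0=5

5,5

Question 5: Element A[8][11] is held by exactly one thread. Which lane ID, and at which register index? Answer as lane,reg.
1,7

r=8⇒gr=0,Rb=1  c=11⇒Cb=1,th=1,odd=1
L=0*4+1=1  i=1*4+1*2+1=7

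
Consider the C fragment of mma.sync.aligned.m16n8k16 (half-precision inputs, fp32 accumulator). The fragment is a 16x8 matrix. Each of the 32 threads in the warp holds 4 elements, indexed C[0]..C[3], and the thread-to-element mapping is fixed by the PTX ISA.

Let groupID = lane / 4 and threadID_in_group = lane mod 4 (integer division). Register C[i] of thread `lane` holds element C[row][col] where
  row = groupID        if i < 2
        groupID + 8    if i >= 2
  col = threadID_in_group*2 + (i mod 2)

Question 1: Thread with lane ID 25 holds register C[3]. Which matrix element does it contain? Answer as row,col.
lane 25->25/4=6, 25 mod 4=1
i=3  r:6+8->14  c:2·1+1->3

14,3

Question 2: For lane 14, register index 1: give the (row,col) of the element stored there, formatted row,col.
lane 14⇒14/4=3, 14 mod 4=2
i=1  r:3+0⇒3  c:2·2+1⇒5

3,5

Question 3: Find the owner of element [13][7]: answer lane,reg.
r=13⇒gr=5,Rb=1  c=7⇒th=3,odd=1
L=5*4+3=23  i=1*2+1=3

23,3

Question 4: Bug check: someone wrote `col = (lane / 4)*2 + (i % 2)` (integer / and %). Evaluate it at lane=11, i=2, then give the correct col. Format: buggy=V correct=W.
`(lane / 4)*2 + (i % 2)`[11,2]->4
lane 11->11/4=2, 11 mod 4=3
i=2  r:2+8->10  c:2·3+0->6
col: 4 vs 6

buggy=4 correct=6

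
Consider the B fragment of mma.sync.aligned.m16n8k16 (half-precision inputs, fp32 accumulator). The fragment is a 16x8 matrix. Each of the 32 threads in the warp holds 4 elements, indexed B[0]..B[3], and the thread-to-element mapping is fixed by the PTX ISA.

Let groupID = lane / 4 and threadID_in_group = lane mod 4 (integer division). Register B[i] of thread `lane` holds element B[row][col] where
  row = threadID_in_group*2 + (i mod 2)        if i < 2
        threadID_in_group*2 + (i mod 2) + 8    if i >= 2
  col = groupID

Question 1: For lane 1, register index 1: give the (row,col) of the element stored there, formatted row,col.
L=1⇒gr=1>>2=0, th=1&3=1
[1]⇒row 1·2+1+0=3  col gr=0

3,0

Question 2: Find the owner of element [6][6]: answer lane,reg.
c:6=>grp=6  r:6=>rB=0,tig=3,lo=0
L=6*4+3=27  i=0*2+0=0

27,0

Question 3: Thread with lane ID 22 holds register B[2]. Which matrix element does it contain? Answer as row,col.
L=22→G=22>>2=5, T=22&3=2
[2]→row 2·2+0+8=12  col G=5

12,5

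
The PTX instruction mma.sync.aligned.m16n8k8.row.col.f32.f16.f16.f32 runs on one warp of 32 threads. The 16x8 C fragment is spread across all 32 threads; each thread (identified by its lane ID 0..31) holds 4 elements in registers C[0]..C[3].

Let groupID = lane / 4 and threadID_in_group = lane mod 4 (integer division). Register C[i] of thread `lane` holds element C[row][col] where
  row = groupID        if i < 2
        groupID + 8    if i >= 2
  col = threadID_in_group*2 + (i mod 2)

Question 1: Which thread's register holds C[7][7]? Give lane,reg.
r=7⇒gr=7,Rb=0  c=7⇒th=3,odd=1
L=7*4+3=31  i=0*2+1=1

31,1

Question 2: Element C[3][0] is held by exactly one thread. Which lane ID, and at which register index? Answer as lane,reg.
r=3→G=3,rhi=0  c=0→T=0,p=0
L=3*4+0=12  i=0*2+0=0

12,0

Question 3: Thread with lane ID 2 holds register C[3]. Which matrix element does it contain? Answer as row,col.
8,5

L=2->g=2>>2=0, t=2&3=2
[3]->row 0+8=8  col 2·2+1=5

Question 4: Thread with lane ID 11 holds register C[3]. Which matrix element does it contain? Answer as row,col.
11: gr=2,th=3
[3] (2+8,3*2+1) = (10,7)

10,7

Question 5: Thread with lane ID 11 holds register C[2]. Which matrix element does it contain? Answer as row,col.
10,6

lane 11: g=2 (11/4), t=3 (11%4)
i=2: r=2+8=10, c=3*2+0=6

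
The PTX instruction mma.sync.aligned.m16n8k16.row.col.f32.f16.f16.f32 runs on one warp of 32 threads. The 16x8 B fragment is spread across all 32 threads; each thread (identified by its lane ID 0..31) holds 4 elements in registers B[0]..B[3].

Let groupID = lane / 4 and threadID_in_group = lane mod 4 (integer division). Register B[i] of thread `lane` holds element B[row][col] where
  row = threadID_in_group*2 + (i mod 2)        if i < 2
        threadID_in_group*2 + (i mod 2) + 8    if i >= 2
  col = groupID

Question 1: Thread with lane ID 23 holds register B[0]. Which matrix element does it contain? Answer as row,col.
L=23->g=23>>2=5, t=23&3=3
[0]->row 3·2+0+0=6  col g=5

6,5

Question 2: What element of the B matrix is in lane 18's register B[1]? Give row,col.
5,4

lane 18->18/4=4, 18 mod 4=2
i=1  r:2·2+1+0->5  c:4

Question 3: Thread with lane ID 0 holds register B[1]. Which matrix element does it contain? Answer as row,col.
0: g=0,t=0
[1] (0*2+1+0,0) = (1,0)

1,0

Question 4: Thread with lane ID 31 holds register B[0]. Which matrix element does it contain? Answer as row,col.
6,7

lane 31: grp=7 (31/4), tig=3 (31%4)
i=0: r=3*2+0+0=6, c=grp=7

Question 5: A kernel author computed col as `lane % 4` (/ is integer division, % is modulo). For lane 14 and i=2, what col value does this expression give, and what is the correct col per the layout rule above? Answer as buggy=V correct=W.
`lane % 4`[14,2]⇒2
14: gr=3,th=2
[2] (2*2+0+8,3) = (12,3)
col: 2 vs 3

buggy=2 correct=3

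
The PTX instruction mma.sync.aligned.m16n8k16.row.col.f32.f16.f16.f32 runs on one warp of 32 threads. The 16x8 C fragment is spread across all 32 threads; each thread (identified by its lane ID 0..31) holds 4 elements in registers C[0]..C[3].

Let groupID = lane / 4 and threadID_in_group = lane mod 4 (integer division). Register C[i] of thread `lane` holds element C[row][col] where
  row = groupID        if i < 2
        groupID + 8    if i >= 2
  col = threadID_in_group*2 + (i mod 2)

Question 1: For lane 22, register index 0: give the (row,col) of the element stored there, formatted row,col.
lane 22: gr=5 (22/4), th=2 (22%4)
i=0: r=5+0=5, c=2*2+0=4

5,4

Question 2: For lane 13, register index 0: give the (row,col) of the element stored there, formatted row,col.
lane 13⇒13/4=3, 13 mod 4=1
i=0  r:3+0⇒3  c:2·1+0⇒2

3,2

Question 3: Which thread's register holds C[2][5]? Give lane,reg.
r: 2->gid=2,r8=0  c: 5->tid=2,i&1=1
L=2*4+2=10  i=0*2+1=1

10,1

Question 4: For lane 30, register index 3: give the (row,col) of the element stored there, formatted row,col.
lane 30⇒30/4=7, 30 mod 4=2
i=3  r:7+8⇒15  c:2·2+1⇒5

15,5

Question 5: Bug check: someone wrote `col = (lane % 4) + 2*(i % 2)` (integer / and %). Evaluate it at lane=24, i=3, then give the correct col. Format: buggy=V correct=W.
`(lane % 4) + 2*(i % 2)`[24,3]->2
24: g=6,t=0
[3] (6+8,0*2+1) = (14,1)
col: 2 vs 1

buggy=2 correct=1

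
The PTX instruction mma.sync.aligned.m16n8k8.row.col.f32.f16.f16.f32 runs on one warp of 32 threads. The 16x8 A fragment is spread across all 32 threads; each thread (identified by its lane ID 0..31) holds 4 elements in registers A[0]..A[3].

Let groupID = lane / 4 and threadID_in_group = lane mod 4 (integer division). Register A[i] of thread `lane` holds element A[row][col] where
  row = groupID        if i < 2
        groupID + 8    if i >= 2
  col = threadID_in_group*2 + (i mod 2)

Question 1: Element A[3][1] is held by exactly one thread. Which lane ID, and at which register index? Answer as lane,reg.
r: 3->gid=3,r8=0  c: 1->tid=0,i&1=1
L=3*4+0=12  i=0*2+1=1

12,1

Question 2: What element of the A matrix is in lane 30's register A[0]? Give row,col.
7,4

L=30=>grp=30>>2=7, tig=30&3=2
[0]=>row 7+0=7  col 2·2+0=4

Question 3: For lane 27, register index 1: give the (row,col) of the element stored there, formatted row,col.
6,7

27: gr=6,th=3
[1] (6+0,3*2+1) = (6,7)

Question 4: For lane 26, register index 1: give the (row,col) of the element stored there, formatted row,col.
6,5

26: G=6,T=2
[1] (6+0,2*2+1) = (6,5)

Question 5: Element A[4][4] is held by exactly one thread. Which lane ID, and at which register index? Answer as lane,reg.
18,0

r=4->g=4,rb=0  c=4->t=2,b0=0
L=4*4+2=18  i=0*2+0=0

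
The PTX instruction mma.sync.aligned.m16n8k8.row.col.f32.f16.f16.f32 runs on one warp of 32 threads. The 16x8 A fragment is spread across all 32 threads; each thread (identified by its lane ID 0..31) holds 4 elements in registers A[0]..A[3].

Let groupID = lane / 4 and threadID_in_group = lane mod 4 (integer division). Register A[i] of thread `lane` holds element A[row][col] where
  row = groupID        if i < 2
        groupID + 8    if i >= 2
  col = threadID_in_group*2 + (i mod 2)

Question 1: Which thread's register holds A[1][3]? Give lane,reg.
5,1

r=1→G=1,rhi=0  c=3→T=1,p=1
L=1*4+1=5  i=0*2+1=1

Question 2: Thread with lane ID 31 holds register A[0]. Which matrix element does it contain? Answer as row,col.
7,6

L=31⇒gr=31>>2=7, th=31&3=3
[0]⇒row 7+0=7  col 3·2+0=6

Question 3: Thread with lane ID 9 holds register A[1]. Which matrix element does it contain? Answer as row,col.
L=9->g=9>>2=2, t=9&3=1
[1]->row 2+0=2  col 1·2+1=3

2,3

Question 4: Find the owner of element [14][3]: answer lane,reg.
25,3

r=14->g=6,rb=1  c=3->t=1,b0=1
L=6*4+1=25  i=1*2+1=3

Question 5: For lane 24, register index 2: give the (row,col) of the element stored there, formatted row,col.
14,0

lane 24⇒24/4=6, 24 mod 4=0
i=2  r:6+8⇒14  c:2·0+0⇒0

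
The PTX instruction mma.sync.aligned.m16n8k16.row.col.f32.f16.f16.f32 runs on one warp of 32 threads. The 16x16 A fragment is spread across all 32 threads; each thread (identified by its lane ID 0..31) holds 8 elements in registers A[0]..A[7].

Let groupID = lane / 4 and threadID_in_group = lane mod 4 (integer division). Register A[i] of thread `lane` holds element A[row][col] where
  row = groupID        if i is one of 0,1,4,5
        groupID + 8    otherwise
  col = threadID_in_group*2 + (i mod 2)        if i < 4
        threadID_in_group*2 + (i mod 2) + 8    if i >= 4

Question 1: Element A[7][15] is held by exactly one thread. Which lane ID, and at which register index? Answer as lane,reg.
31,5

r: 7->gid=7,r8=0  c: 15->c8=1,tid=3,i&1=1
L=7*4+3=31  i=1*4+0*2+1=5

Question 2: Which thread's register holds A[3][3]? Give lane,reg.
r=3⇒gr=3,Rb=0  c=3⇒Cb=0,th=1,odd=1
L=3*4+1=13  i=0*4+0*2+1=1

13,1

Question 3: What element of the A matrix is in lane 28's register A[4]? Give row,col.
7,8

lane 28: gr=7 (28/4), th=0 (28%4)
i=4: r=7+0=7, c=0*2+0+8=8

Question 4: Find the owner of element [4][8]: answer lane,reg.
16,4

r: 4->gid=4,r8=0  c: 8->c8=1,tid=0,i&1=0
L=4*4+0=16  i=1*4+0*2+0=4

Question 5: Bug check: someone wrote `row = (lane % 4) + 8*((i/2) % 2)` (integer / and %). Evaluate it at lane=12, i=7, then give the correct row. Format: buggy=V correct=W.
buggy=8 correct=11

`(lane % 4) + 8*((i/2) % 2)`[12,7]->8
L=12->g=12>>2=3, t=12&3=0
[7]->row 3+8=11  col 0·2+1+8=9
row: 8 vs 11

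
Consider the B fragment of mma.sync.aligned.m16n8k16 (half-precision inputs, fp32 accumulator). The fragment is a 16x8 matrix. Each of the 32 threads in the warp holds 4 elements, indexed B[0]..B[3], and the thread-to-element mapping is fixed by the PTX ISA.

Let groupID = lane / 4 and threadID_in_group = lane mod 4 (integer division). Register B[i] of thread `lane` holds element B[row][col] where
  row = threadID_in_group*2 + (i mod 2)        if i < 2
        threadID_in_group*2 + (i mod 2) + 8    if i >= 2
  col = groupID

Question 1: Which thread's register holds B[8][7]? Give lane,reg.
28,2

c=7→G=7  r=8→rhi=1,T=0,p=0
L=7*4+0=28  i=1*2+0=2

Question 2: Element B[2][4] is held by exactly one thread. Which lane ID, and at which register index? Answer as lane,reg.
c=4->g=4  r=2->rb=0,t=1,b0=0
L=4*4+1=17  i=0*2+0=0

17,0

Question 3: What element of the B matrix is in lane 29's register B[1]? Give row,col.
3,7

lane 29→29/4=7, 29 mod 4=1
i=1  r:2·1+1+0→3  c:7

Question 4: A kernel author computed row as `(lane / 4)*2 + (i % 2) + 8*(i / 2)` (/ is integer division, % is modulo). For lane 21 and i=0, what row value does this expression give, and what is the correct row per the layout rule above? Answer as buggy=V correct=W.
buggy=10 correct=2

`(lane / 4)*2 + (i % 2) + 8*(i / 2)`[21,0]⇒10
lane 21⇒21/4=5, 21 mod 4=1
i=0  r:2·1+0+0⇒2  c:5
row: 10 vs 2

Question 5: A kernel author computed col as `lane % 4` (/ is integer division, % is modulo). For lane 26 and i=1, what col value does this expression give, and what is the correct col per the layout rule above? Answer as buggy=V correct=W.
`lane % 4`[26,1]->2
lane 26: g=6 (26/4), t=2 (26%4)
i=1: r=2*2+1+0=5, c=g=6
col: 2 vs 6

buggy=2 correct=6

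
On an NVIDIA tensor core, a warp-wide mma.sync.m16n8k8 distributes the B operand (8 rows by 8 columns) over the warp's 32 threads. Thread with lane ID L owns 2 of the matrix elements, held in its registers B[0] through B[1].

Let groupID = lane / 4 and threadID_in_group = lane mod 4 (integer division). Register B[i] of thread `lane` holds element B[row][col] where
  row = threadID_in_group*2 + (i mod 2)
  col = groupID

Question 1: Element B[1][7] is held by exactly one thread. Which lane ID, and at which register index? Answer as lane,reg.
28,1

c=7→G=7  r=1→T=0,p=1
L=7*4+0=28  i=1=1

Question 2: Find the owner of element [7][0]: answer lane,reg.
c=0→G=0  r=7→T=3,p=1
L=0*4+3=3  i=1=1

3,1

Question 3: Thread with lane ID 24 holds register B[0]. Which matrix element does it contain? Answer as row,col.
lane 24: gr=6 (24/4), th=0 (24%4)
i=0: r=0*2+0=0, c=gr=6

0,6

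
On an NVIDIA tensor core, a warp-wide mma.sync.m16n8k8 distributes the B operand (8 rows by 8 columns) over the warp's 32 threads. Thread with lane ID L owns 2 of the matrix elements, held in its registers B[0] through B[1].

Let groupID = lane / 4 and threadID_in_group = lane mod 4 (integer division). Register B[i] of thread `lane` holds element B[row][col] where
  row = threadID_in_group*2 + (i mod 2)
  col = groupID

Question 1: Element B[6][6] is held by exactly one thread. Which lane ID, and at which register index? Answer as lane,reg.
c: 6->gid=6  r: 6->tid=3,i&1=0
L=6*4+3=27  i=0=0

27,0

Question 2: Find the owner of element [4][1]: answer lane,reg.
c=1→G=1  r=4→T=2,p=0
L=1*4+2=6  i=0=0

6,0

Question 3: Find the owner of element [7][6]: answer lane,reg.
27,1

c: 6->gid=6  r: 7->tid=3,i&1=1
L=6*4+3=27  i=1=1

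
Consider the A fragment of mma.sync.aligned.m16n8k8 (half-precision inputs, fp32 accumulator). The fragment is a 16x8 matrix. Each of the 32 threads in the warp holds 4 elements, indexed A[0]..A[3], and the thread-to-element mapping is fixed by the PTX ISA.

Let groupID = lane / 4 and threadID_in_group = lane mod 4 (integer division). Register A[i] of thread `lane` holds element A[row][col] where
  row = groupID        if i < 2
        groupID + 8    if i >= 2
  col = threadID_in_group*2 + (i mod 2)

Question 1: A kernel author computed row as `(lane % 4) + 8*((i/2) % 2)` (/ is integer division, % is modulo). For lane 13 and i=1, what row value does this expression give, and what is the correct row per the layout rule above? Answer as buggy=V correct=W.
buggy=1 correct=3

`(lane % 4) + 8*((i/2) % 2)`[13,1]=>1
L=13=>grp=13>>2=3, tig=13&3=1
[1]=>row 3+0=3  col 1·2+1=3
row: 1 vs 3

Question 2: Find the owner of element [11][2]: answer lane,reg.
13,2

r=11⇒gr=3,Rb=1  c=2⇒th=1,odd=0
L=3*4+1=13  i=1*2+0=2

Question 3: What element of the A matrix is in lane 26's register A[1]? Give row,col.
lane 26: g=6 (26/4), t=2 (26%4)
i=1: r=6+0=6, c=2*2+1=5

6,5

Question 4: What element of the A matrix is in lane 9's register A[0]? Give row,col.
2,2

L=9⇒gr=9>>2=2, th=9&3=1
[0]⇒row 2+0=2  col 1·2+0=2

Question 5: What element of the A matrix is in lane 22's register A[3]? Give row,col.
13,5

lane 22⇒22/4=5, 22 mod 4=2
i=3  r:5+8⇒13  c:2·2+1⇒5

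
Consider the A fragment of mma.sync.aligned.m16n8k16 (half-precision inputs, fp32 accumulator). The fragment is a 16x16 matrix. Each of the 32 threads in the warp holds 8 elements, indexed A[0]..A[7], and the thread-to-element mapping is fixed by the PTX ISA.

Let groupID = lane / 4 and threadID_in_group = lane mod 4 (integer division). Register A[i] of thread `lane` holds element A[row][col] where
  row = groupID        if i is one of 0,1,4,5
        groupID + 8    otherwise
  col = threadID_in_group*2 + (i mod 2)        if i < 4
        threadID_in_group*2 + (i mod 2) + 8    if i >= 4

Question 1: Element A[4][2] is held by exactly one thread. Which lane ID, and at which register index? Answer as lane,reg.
17,0

r:4=>grp=4,rB=0  c:2=>cB=0,tig=1,lo=0
L=4*4+1=17  i=0*4+0*2+0=0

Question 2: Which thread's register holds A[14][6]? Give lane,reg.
27,2

r=14→G=6,rhi=1  c=6→chi=0,T=3,p=0
L=6*4+3=27  i=0*4+1*2+0=2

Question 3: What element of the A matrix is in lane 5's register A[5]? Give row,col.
lane 5: grp=1 (5/4), tig=1 (5%4)
i=5: r=1+0=1, c=1*2+1+8=11

1,11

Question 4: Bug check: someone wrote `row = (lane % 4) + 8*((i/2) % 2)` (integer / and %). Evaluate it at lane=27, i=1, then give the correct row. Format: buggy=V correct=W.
buggy=3 correct=6

`(lane % 4) + 8*((i/2) % 2)`[27,1]⇒3
lane 27⇒27/4=6, 27 mod 4=3
i=1  r:6+0⇒6  c:2·3+1+0⇒7
row: 3 vs 6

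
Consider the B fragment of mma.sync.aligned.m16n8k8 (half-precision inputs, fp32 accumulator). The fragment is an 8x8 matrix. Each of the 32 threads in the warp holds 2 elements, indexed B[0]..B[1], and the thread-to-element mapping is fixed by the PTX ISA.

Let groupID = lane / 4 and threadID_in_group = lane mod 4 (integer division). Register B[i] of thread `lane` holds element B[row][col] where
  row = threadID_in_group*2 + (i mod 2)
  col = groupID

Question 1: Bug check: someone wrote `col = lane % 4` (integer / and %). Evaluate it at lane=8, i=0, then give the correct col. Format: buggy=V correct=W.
buggy=0 correct=2

`lane % 4`[8,0]->0
lane 8: g=2 (8/4), t=0 (8%4)
i=0: r=0*2+0=0, c=g=2
col: 0 vs 2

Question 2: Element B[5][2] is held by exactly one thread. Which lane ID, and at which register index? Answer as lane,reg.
c=2->g=2  r=5->t=2,b0=1
L=2*4+2=10  i=1=1

10,1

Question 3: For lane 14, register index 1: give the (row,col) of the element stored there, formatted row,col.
14: gr=3,th=2
[1] (2*2+1,3) = (5,3)

5,3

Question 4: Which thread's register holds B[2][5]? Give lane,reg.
c=5->g=5  r=2->t=1,b0=0
L=5*4+1=21  i=0=0

21,0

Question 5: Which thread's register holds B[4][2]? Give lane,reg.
10,0

c=2->g=2  r=4->t=2,b0=0
L=2*4+2=10  i=0=0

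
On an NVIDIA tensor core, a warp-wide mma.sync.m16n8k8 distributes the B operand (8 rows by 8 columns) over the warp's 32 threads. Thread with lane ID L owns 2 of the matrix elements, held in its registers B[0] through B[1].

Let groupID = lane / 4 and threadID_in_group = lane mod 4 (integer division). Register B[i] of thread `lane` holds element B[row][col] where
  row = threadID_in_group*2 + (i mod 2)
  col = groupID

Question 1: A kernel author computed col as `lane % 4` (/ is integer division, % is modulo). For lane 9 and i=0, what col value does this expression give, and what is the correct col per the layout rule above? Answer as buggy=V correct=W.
`lane % 4`[9,0]⇒1
lane 9⇒9/4=2, 9 mod 4=1
i=0  r:2·1+0⇒2  c:2
col: 1 vs 2

buggy=1 correct=2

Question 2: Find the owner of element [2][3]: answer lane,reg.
13,0

c:3=>grp=3  r:2=>tig=1,lo=0
L=3*4+1=13  i=0=0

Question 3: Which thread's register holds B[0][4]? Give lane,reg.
c=4⇒gr=4  r=0⇒th=0,odd=0
L=4*4+0=16  i=0=0

16,0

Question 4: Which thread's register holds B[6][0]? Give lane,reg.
3,0

c:0=>grp=0  r:6=>tig=3,lo=0
L=0*4+3=3  i=0=0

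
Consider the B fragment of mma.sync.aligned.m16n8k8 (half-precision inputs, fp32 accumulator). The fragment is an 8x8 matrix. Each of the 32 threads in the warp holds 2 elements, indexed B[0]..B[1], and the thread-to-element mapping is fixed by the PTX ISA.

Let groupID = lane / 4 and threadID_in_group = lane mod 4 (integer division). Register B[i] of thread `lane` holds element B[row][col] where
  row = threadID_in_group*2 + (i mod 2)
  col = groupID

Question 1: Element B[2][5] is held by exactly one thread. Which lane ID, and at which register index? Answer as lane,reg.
21,0

c: 5->gid=5  r: 2->tid=1,i&1=0
L=5*4+1=21  i=0=0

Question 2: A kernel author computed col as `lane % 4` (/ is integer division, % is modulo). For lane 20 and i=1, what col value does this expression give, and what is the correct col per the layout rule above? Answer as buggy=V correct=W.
buggy=0 correct=5

`lane % 4`[20,1]->0
lane 20: gid=5 (20/4), tid=0 (20%4)
i=1: r=0*2+1=1, c=gid=5
col: 0 vs 5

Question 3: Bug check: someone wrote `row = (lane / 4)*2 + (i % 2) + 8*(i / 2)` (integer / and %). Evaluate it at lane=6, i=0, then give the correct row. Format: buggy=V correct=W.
`(lane / 4)*2 + (i % 2) + 8*(i / 2)`[6,0]->2
L=6->g=6>>2=1, t=6&3=2
[0]->row 2·2+0=4  col g=1
row: 2 vs 4

buggy=2 correct=4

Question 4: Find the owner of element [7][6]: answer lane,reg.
27,1

c=6→G=6  r=7→T=3,p=1
L=6*4+3=27  i=1=1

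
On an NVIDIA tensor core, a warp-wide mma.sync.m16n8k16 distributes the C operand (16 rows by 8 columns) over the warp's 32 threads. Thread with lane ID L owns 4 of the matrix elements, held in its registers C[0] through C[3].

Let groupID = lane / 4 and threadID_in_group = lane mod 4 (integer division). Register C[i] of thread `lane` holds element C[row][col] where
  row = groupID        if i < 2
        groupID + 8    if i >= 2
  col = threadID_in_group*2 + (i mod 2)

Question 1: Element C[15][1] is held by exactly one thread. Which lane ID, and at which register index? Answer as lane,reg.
r=15->g=7,rb=1  c=1->t=0,b0=1
L=7*4+0=28  i=1*2+1=3

28,3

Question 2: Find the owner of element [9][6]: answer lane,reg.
7,2

r: 9->gid=1,r8=1  c: 6->tid=3,i&1=0
L=1*4+3=7  i=1*2+0=2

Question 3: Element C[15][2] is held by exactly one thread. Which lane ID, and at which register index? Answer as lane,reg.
29,2

r=15⇒gr=7,Rb=1  c=2⇒th=1,odd=0
L=7*4+1=29  i=1*2+0=2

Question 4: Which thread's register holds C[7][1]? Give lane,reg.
28,1

r=7->g=7,rb=0  c=1->t=0,b0=1
L=7*4+0=28  i=0*2+1=1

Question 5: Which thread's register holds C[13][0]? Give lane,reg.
r:13=>grp=5,rB=1  c:0=>tig=0,lo=0
L=5*4+0=20  i=1*2+0=2

20,2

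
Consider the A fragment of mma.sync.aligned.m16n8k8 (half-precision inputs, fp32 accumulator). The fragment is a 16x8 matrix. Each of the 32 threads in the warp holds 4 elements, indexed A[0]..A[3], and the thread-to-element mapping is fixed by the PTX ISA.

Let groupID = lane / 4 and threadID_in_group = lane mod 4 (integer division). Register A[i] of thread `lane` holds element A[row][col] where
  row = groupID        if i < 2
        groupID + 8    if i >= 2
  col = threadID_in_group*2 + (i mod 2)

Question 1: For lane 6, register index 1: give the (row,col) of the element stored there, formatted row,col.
lane 6: grp=1 (6/4), tig=2 (6%4)
i=1: r=1+0=1, c=2*2+1=5

1,5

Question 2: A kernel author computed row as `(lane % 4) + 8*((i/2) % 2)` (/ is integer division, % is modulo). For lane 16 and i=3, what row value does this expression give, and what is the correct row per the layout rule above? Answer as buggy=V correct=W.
`(lane % 4) + 8*((i/2) % 2)`[16,3]->8
L=16->gid=16>>2=4, tid=16&3=0
[3]->row 4+8=12  col 0·2+1=1
row: 8 vs 12

buggy=8 correct=12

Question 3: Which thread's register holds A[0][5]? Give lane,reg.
r=0→G=0,rhi=0  c=5→T=2,p=1
L=0*4+2=2  i=0*2+1=1

2,1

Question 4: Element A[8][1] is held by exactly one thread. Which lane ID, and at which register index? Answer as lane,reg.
0,3

r=8→G=0,rhi=1  c=1→T=0,p=1
L=0*4+0=0  i=1*2+1=3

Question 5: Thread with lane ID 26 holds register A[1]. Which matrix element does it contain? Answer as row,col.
6,5

L=26→G=26>>2=6, T=26&3=2
[1]→row 6+0=6  col 2·2+1=5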